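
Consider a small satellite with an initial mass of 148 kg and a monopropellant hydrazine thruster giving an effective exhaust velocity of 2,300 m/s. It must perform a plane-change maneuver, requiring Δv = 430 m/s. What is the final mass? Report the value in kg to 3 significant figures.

final mass ≈ 123 kg

m₀/m_f = exp(Δv / v_e) = exp(430 / 2300.0) = exp(0.1870) = 1.2056.
m_f = m₀ / 1.2056 = 148 / 1.2056 = 122.76 kg.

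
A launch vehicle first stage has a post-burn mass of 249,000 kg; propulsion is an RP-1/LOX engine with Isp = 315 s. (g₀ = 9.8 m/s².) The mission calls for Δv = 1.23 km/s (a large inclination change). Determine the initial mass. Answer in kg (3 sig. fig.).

initial mass ≈ 371000 kg

v_e = Isp · g₀ = 315 × 9.8 = 3087.0 m/s.
From the ideal rocket equation, m₀/m_f = exp(Δv / v_e) = exp(1230 / 3087.0) = exp(0.3984) = 1.4895.
m₀ = m_f × 1.4895 = 249,000 × 1.4895 = 370,886 kg.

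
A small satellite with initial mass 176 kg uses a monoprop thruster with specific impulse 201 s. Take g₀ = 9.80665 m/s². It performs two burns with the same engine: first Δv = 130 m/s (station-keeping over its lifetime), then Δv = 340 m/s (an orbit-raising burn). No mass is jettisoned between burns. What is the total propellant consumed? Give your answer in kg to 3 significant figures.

total propellant consumed ≈ 37.3 kg

v_e = Isp · g₀ = 201 × 9.80665 = 1971.1 m/s.
After the first burn: m = 176 × exp(−130/1971.1) = 176 × 0.93618 = 164.768 kg.
After the second burn: m = 164.768 × exp(−340/1971.1) = 164.768 × 0.84157 = 138.664 kg.
Total propellant = m₀ − m_final = 176 − 138.664 = 37.336 kg.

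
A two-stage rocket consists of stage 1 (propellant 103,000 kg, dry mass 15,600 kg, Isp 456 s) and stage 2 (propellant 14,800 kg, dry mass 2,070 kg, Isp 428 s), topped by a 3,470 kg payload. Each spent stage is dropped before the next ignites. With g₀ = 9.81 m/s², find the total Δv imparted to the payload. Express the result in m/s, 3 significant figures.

Ignition mass of stage 1 = 103,000+15,600 + 14,800+2,070 + 3,470 = 138,940 kg.
Stage 1: m₀ = 138,940 kg, m_f = 138,940 − 103,000 = 35,940 kg; Δv = 456×9.81×ln(3.866) = 4473.4×1.3522 ≈ 6049 m/s.
Stage 2: m₀ = 20,340 kg, m_f = 20,340 − 14,800 = 5,540 kg; Δv = 428×9.81×ln(3.671) = 4198.7×1.3006 ≈ 5461 m/s.
Total Δv = 6049 + 5461 = 11510 m/s.

Δv ≈ 11500 m/s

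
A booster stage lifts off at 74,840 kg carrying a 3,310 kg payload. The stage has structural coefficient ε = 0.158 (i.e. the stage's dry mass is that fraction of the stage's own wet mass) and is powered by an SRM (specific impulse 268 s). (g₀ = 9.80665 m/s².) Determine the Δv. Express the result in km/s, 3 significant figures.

Δv ≈ 4.29 km/s

Stage wet mass = m₀ − payload = 74,840 − 3,310 = 71,530 kg.
Stage dry mass = ε × stage wet mass = 0.158 × 71,530 = 11,301.7 kg.
Burnout mass m_f = stage dry + payload = 11,301.7 + 3,310 = 14,611.7 kg.
v_e = Isp · g₀ = 268 × 9.80665 = 2628.2 m/s.
Δv = v_e · ln(74,840/14,611.7) = 2628.2 × ln(5.122) = 2628.2 × 1.6335 ≈ 4293 m/s.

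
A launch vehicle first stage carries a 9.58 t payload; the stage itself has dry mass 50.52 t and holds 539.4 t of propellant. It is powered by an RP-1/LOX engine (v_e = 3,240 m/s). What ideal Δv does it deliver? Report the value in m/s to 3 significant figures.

m₀ = payload + dry + propellant = 9.58 + 50.52 + 539.4 = 599.5 t.
m_f = payload + dry = 9.58 + 50.52 = 60.1 t.
Δv = v_e · ln(m₀/m_f) = 3240.0 × ln(9.975) = 3240.0 × 2.3001 ≈ 7452.3 m/s.

Δv ≈ 7450 m/s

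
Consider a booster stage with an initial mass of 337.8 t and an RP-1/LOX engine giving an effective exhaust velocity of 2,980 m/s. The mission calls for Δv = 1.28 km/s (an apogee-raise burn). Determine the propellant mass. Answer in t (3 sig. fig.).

m₀/m_f = exp(Δv / v_e) = exp(1280 / 2980.0) = exp(0.4295) = 1.5365.
m_f = 337.8 / 1.5365 = 219.85 t, so propellant = m₀ − m_f = 337.8 − 219.85 = 117.95 t.

propellant mass ≈ 118 t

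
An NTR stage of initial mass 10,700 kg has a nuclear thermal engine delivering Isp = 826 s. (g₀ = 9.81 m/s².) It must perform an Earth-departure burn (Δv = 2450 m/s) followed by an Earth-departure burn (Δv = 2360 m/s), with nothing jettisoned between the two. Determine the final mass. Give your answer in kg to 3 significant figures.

final mass ≈ 5910 kg

v_e = Isp · g₀ = 826 × 9.81 = 8103.1 m/s.
After the first burn: m = 10700 × exp(−2450/8103.1) = 10700 × 0.73908 = 7,908.16 kg.
After the second burn: m = 7,908.16 × exp(−2360/8103.1) = 7,908.16 × 0.74733 = 5,910.01 kg.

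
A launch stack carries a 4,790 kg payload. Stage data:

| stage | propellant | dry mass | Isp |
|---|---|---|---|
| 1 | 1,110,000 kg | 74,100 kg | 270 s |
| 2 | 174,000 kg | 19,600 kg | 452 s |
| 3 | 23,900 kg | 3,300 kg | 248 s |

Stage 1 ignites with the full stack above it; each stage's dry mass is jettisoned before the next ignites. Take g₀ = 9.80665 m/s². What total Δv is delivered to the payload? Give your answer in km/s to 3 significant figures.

Ignition mass of stage 1 = 1,110,000+74,100 + 174,000+19,600 + 23,900+3,300 + 4,790 = 1,409,690 kg.
Stage 1: m₀ = 1,409,690 kg, m_f = 1,409,690 − 1,110,000 = 299,690 kg; Δv = 270×9.80665×ln(4.704) = 2647.8×1.5484 ≈ 4100 m/s.
Stage 2: m₀ = 225,590 kg, m_f = 225,590 − 174,000 = 51,590 kg; Δv = 452×9.80665×ln(4.373) = 4432.6×1.4754 ≈ 6540 m/s.
Stage 3: m₀ = 31,990 kg, m_f = 31,990 − 23,900 = 8,090 kg; Δv = 248×9.80665×ln(3.954) = 2432.0×1.3748 ≈ 3344 m/s.
Total Δv = 4100 + 6540 + 3344 = 13984 m/s.

Δv ≈ 14.0 km/s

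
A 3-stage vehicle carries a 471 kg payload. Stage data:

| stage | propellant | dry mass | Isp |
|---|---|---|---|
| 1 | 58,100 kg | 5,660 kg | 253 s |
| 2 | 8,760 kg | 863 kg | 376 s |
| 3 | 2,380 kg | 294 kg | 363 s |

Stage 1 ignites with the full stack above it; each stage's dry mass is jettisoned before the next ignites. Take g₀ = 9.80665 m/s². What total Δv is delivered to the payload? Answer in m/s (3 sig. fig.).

Ignition mass of stage 1 = 58,100+5,660 + 8,760+863 + 2,380+294 + 471 = 76,528 kg.
Stage 1: m₀ = 76,528 kg, m_f = 76,528 − 58,100 = 18,428 kg; Δv = 253×9.80665×ln(4.153) = 2481.1×1.4238 ≈ 3533 m/s.
Stage 2: m₀ = 12,768 kg, m_f = 12,768 − 8,760 = 4,008 kg; Δv = 376×9.80665×ln(3.186) = 3687.3×1.1586 ≈ 4272 m/s.
Stage 3: m₀ = 3,145 kg, m_f = 3,145 − 2,380 = 765 kg; Δv = 363×9.80665×ln(4.111) = 3559.8×1.4137 ≈ 5032 m/s.
Total Δv = 3533 + 4272 + 5032 = 12837 m/s.

Δv ≈ 12800 m/s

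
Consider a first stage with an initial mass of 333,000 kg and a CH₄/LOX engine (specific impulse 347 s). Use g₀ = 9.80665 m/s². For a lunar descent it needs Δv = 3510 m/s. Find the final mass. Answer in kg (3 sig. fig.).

v_e = Isp · g₀ = 347 × 9.80665 = 3402.9 m/s.
m₀/m_f = exp(Δv / v_e) = exp(3510 / 3402.9) = exp(1.0315) = 2.8052.
m_f = m₀ / 2.8052 = 333,000 / 2.8052 = 118,708 kg.

final mass ≈ 119000 kg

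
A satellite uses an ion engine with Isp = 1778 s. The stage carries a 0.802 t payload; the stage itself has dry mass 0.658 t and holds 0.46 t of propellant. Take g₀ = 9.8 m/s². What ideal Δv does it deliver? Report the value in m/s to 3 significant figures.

Δv ≈ 4770 m/s

v_e = Isp · g₀ = 1778 × 9.8 = 17424.4 m/s.
m₀ = payload + dry + propellant = 0.802 + 0.658 + 0.46 = 1.92 t.
m_f = payload + dry = 0.802 + 0.658 = 1.46 t.
By the Tsiolkovsky rocket equation, Δv = v_e · ln(m₀/m_f) = 17424.4 × ln(1.315) = 17424.4 × 0.2739 ≈ 4772.3 m/s.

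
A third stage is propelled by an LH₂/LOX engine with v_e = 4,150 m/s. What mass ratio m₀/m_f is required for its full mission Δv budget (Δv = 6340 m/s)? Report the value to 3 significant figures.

mass ratio ≈ 4.61

m₀/m_f = exp(Δv / v_e) = exp(6340 / 4150.0) = exp(1.5277) = 4.6076.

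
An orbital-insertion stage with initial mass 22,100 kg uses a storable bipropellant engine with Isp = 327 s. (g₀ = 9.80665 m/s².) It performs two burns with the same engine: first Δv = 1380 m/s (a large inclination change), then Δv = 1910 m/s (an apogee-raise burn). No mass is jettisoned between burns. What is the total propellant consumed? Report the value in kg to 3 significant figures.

total propellant consumed ≈ 14200 kg

v_e = Isp · g₀ = 327 × 9.80665 = 3206.8 m/s.
After the first burn: m = 22100 × exp(−1380/3206.8) = 22100 × 0.65029 = 14,371.4 kg.
After the second burn: m = 14,371.4 × exp(−1910/3206.8) = 14,371.4 × 0.55122 = 7,921.8 kg.
Total propellant = m₀ − m_final = 22100 − 7,921.8 = 14,178.2 kg.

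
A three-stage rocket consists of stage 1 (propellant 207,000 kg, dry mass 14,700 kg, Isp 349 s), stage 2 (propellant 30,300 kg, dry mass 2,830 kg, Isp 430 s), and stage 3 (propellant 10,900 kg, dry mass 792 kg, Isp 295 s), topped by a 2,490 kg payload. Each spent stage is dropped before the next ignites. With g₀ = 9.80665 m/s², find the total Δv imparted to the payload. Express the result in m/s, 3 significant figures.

Δv ≈ 13600 m/s

Ignition mass of stage 1 = 207,000+14,700 + 30,300+2,830 + 10,900+792 + 2,490 = 269,012 kg.
Stage 1: m₀ = 269,012 kg, m_f = 269,012 − 207,000 = 62,012 kg; Δv = 349×9.80665×ln(4.338) = 3422.5×1.4674 ≈ 5022 m/s.
Stage 2: m₀ = 47,312 kg, m_f = 47,312 − 30,300 = 17,012 kg; Δv = 430×9.80665×ln(2.781) = 4216.9×1.0228 ≈ 4313 m/s.
Stage 3: m₀ = 14,182 kg, m_f = 14,182 − 10,900 = 3,282 kg; Δv = 295×9.80665×ln(4.321) = 2893.0×1.4635 ≈ 4234 m/s.
Total Δv = 5022 + 4313 + 4234 = 13569 m/s.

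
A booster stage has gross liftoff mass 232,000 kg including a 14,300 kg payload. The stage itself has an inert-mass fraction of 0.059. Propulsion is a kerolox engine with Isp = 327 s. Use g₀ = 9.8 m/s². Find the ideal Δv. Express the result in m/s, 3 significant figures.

Δv ≈ 6880 m/s

Stage wet mass = m₀ − payload = 232,000 − 14,300 = 217,700 kg.
Stage dry mass = ε × stage wet mass = 0.059 × 217,700 = 12,844.3 kg.
Burnout mass m_f = stage dry + payload = 12,844.3 + 14,300 = 27,144.3 kg.
v_e = Isp · g₀ = 327 × 9.8 = 3204.6 m/s.
Δv = v_e · ln(232,000/27,144.3) = 3204.6 × ln(8.547) = 3204.6 × 2.1456 ≈ 6876 m/s.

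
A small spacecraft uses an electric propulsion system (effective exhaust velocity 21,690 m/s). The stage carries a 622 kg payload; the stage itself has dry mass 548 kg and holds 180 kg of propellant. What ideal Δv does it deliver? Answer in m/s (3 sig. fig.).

m₀ = payload + dry + propellant = 622 + 548 + 180 = 1,350 kg.
m_f = payload + dry = 622 + 548 = 1,170 kg.
From the ideal rocket equation, Δv = v_e · ln(m₀/m_f) = 21690.0 × ln(1.154) = 21690.0 × 0.1431 ≈ 3103.9 m/s.

Δv ≈ 3100 m/s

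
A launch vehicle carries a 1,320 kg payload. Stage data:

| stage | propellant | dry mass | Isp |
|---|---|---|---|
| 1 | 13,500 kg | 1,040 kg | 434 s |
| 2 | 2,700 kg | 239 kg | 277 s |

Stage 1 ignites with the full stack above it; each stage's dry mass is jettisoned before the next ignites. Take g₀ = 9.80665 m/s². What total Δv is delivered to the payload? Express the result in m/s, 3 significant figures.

Ignition mass of stage 1 = 13,500+1,040 + 2,700+239 + 1,320 = 18,799 kg.
Stage 1: m₀ = 18,799 kg, m_f = 18,799 − 13,500 = 5,299 kg; Δv = 434×9.80665×ln(3.548) = 4256.1×1.2663 ≈ 5389 m/s.
Stage 2: m₀ = 4,259 kg, m_f = 4,259 − 2,700 = 1,559 kg; Δv = 277×9.80665×ln(2.732) = 2716.4×1.0050 ≈ 2730 m/s.
Total Δv = 5389 + 2730 = 8119 m/s.

Δv ≈ 8120 m/s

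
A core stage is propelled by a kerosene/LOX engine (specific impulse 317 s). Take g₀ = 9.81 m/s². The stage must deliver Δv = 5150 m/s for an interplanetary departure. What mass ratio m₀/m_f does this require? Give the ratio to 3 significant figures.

mass ratio ≈ 5.24

v_e = Isp · g₀ = 317 × 9.81 = 3109.8 m/s.
m₀/m_f = exp(Δv / v_e) = exp(5150 / 3109.8) = exp(1.6561) = 5.2387.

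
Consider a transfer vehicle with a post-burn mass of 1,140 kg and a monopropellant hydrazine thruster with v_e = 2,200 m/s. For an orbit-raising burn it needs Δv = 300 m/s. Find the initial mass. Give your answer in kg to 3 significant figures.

initial mass ≈ 1310 kg

By the Tsiolkovsky rocket equation, m₀/m_f = exp(Δv / v_e) = exp(300 / 2200.0) = exp(0.1364) = 1.1461.
m₀ = m_f × 1.1461 = 1,140 × 1.1461 = 1,306.55 kg.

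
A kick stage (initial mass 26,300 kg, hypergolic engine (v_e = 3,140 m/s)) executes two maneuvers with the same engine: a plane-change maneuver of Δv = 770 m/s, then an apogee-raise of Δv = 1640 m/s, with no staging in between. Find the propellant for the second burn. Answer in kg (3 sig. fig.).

propellant for the second burn ≈ 8370 kg

After the first burn: m = 26300 × exp(−770/3140.0) = 26300 × 0.78253 = 20,580.5 kg.
After the second burn: m = 20,580.5 × exp(−1640/3140.0) = 20,580.5 × 0.59316 = 12,207.5 kg.
Second-burn propellant = 20,580.5 − 12,207.5 = 8,373 kg.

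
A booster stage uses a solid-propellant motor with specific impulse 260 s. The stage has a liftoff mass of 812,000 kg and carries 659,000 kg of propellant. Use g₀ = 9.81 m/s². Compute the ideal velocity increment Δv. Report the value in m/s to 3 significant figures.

v_e = Isp · g₀ = 260 × 9.81 = 2550.6 m/s.
m_f = m₀ − m_prop = 812,000 − 659,000 = 153,000 kg.
Δv = v_e · ln(m₀/m_f) = 2550.6 × ln(5.307) = 2550.6 × 1.6691 ≈ 4257.1 m/s.

Δv ≈ 4260 m/s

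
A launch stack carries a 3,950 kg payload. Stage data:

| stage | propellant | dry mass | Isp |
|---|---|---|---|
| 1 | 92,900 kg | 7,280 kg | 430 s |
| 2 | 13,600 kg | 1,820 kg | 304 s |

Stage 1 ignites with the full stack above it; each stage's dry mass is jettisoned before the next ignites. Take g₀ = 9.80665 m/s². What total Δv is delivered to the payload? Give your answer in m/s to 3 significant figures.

Δv ≈ 9940 m/s

Ignition mass of stage 1 = 92,900+7,280 + 13,600+1,820 + 3,950 = 119,550 kg.
Stage 1: m₀ = 119,550 kg, m_f = 119,550 − 92,900 = 26,650 kg; Δv = 430×9.80665×ln(4.486) = 4216.9×1.5009 ≈ 6329 m/s.
Stage 2: m₀ = 19,370 kg, m_f = 19,370 − 13,600 = 5,770 kg; Δv = 304×9.80665×ln(3.357) = 2981.2×1.2111 ≈ 3610 m/s.
Total Δv = 6329 + 3610 = 9939 m/s.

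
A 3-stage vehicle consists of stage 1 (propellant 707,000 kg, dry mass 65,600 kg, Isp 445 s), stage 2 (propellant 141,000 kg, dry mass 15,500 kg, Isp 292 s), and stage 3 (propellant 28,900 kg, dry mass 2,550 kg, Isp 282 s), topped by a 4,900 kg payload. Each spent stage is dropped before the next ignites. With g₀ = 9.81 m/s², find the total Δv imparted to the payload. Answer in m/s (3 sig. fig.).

Δv ≈ 13900 m/s

Ignition mass of stage 1 = 707,000+65,600 + 141,000+15,500 + 28,900+2,550 + 4,900 = 965,450 kg.
Stage 1: m₀ = 965,450 kg, m_f = 965,450 − 707,000 = 258,450 kg; Δv = 445×9.81×ln(3.736) = 4365.4×1.3179 ≈ 5753 m/s.
Stage 2: m₀ = 192,850 kg, m_f = 192,850 − 141,000 = 51,850 kg; Δv = 292×9.81×ln(3.719) = 2864.5×1.3136 ≈ 3763 m/s.
Stage 3: m₀ = 36,350 kg, m_f = 36,350 − 28,900 = 7,450 kg; Δv = 282×9.81×ln(4.879) = 2766.4×1.5850 ≈ 4385 m/s.
Total Δv = 5753 + 3763 + 4385 = 13901 m/s.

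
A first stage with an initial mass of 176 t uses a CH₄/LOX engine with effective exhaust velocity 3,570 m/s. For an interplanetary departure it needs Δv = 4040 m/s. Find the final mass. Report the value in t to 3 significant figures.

final mass ≈ 56.8 t

m₀/m_f = exp(Δv / v_e) = exp(4040 / 3570.0) = exp(1.1317) = 3.1008.
m_f = m₀ / 3.1008 = 176 / 3.1008 = 56.7595 t.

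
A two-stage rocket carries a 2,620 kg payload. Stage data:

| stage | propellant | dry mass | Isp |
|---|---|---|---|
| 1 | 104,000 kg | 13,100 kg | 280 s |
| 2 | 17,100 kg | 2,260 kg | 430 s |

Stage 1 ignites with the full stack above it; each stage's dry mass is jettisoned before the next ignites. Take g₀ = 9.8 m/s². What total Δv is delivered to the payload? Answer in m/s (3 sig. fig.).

Δv ≈ 10100 m/s

Ignition mass of stage 1 = 104,000+13,100 + 17,100+2,260 + 2,620 = 139,080 kg.
Stage 1: m₀ = 139,080 kg, m_f = 139,080 − 104,000 = 35,080 kg; Δv = 280×9.8×ln(3.965) = 2744.0×1.3774 ≈ 3780 m/s.
Stage 2: m₀ = 21,980 kg, m_f = 21,980 − 17,100 = 4,880 kg; Δv = 430×9.8×ln(4.504) = 4214.0×1.5050 ≈ 6342 m/s.
Total Δv = 3780 + 6342 = 10122 m/s.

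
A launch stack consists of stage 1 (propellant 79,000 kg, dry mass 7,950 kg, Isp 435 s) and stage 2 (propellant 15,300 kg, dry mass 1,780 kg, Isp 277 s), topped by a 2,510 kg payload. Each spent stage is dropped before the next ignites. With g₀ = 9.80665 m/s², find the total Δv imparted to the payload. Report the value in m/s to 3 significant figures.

Ignition mass of stage 1 = 79,000+7,950 + 15,300+1,780 + 2,510 = 106,540 kg.
Stage 1: m₀ = 106,540 kg, m_f = 106,540 − 79,000 = 27,540 kg; Δv = 435×9.80665×ln(3.869) = 4265.9×1.3529 ≈ 5771 m/s.
Stage 2: m₀ = 19,590 kg, m_f = 19,590 − 15,300 = 4,290 kg; Δv = 277×9.80665×ln(4.566) = 2716.4×1.5187 ≈ 4126 m/s.
Total Δv = 5771 + 4126 = 9897 m/s.

Δv ≈ 9900 m/s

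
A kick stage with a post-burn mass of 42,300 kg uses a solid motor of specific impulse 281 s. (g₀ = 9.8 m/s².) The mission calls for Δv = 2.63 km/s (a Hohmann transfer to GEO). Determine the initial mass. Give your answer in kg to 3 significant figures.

v_e = Isp · g₀ = 281 × 9.8 = 2753.8 m/s.
m₀/m_f = exp(Δv / v_e) = exp(2630 / 2753.8) = exp(0.9550) = 2.5988.
m₀ = m_f × 2.5988 = 42,300 × 2.5988 = 109,929 kg.

initial mass ≈ 110000 kg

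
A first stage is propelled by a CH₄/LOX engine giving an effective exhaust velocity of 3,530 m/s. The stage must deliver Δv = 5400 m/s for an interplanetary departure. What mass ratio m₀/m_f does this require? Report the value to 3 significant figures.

mass ratio ≈ 4.62

m₀/m_f = exp(Δv / v_e) = exp(5400 / 3530.0) = exp(1.5297) = 4.6170.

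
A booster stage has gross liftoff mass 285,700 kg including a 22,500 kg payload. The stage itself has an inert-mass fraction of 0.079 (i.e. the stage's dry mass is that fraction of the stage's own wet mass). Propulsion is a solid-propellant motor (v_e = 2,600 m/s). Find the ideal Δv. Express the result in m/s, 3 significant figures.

Δv ≈ 4910 m/s

Stage wet mass = m₀ − payload = 285,700 − 22,500 = 263,200 kg.
Stage dry mass = ε × stage wet mass = 0.079 × 263,200 = 20,792.8 kg.
Burnout mass m_f = stage dry + payload = 20,792.8 + 22,500 = 43,292.8 kg.
From the ideal rocket equation, Δv = v_e · ln(285,700/43,292.8) = 2600.0 × ln(6.599) = 2600.0 × 1.8870 ≈ 4906 m/s.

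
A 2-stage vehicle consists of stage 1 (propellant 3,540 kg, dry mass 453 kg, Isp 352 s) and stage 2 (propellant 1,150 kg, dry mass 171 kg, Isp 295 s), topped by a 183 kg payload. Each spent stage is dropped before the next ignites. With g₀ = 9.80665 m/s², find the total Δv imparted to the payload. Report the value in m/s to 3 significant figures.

Ignition mass of stage 1 = 3,540+453 + 1,150+171 + 183 = 5,497 kg.
Stage 1: m₀ = 5,497 kg, m_f = 5,497 − 3,540 = 1,957 kg; Δv = 352×9.80665×ln(2.809) = 3451.9×1.0328 ≈ 3565 m/s.
Stage 2: m₀ = 1,504 kg, m_f = 1,504 − 1,150 = 354 kg; Δv = 295×9.80665×ln(4.249) = 2893.0×1.4466 ≈ 4185 m/s.
Total Δv = 3565 + 4185 = 7750 m/s.

Δv ≈ 7750 m/s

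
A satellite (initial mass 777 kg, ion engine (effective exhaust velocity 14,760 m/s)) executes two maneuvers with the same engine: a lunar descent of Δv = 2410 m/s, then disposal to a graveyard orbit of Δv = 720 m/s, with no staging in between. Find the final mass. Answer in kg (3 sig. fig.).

final mass ≈ 629 kg

After the first burn: m = 777 × exp(−2410/14760.0) = 777 × 0.84935 = 659.945 kg.
After the second burn: m = 659.945 × exp(−720/14760.0) = 659.945 × 0.95239 = 628.525 kg.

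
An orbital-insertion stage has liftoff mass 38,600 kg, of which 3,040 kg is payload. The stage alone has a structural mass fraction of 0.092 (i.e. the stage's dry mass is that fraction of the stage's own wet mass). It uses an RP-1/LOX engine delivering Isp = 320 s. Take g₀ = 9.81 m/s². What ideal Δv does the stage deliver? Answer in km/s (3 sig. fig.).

Δv ≈ 5.68 km/s

Stage wet mass = m₀ − payload = 38,600 − 3,040 = 35,560 kg.
Stage dry mass = ε × stage wet mass = 0.092 × 35,560 = 3,271.52 kg.
Burnout mass m_f = stage dry + payload = 3,271.52 + 3,040 = 6,311.52 kg.
v_e = Isp · g₀ = 320 × 9.81 = 3139.2 m/s.
Using Δv = v_e ln(m₀/m_f): Δv = v_e · ln(38,600/6,311.52) = 3139.2 × ln(6.116) = 3139.2 × 1.8109 ≈ 5685 m/s.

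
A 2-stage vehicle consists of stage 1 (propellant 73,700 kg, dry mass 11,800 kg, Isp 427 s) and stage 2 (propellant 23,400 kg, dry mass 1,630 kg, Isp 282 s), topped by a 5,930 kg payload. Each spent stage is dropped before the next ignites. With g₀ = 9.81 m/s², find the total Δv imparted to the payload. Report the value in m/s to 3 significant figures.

Δv ≈ 8100 m/s

Ignition mass of stage 1 = 73,700+11,800 + 23,400+1,630 + 5,930 = 116,460 kg.
Stage 1: m₀ = 116,460 kg, m_f = 116,460 − 73,700 = 42,760 kg; Δv = 427×9.81×ln(2.724) = 4188.9×1.0019 ≈ 4197 m/s.
Stage 2: m₀ = 30,960 kg, m_f = 30,960 − 23,400 = 7,560 kg; Δv = 282×9.81×ln(4.095) = 2766.4×1.4098 ≈ 3900 m/s.
Total Δv = 4197 + 3900 = 8097 m/s.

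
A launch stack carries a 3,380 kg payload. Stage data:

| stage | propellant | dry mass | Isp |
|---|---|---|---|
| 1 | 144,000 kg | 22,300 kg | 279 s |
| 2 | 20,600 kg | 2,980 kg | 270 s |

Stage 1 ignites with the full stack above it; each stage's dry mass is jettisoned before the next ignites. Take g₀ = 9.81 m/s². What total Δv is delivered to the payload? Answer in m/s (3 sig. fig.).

Δv ≈ 7570 m/s

Ignition mass of stage 1 = 144,000+22,300 + 20,600+2,980 + 3,380 = 193,260 kg.
Stage 1: m₀ = 193,260 kg, m_f = 193,260 − 144,000 = 49,260 kg; Δv = 279×9.81×ln(3.923) = 2737.0×1.3669 ≈ 3741 m/s.
Stage 2: m₀ = 26,960 kg, m_f = 26,960 − 20,600 = 6,360 kg; Δv = 270×9.81×ln(4.239) = 2648.7×1.4443 ≈ 3826 m/s.
Total Δv = 3741 + 3826 = 7567 m/s.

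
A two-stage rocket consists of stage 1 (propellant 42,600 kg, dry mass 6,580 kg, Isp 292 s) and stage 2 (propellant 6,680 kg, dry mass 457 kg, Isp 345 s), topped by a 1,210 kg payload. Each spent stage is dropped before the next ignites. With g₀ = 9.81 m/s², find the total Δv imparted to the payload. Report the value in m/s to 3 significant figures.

Ignition mass of stage 1 = 42,600+6,580 + 6,680+457 + 1,210 = 57,527 kg.
Stage 1: m₀ = 57,527 kg, m_f = 57,527 − 42,600 = 14,927 kg; Δv = 292×9.81×ln(3.854) = 2864.5×1.3491 ≈ 3864 m/s.
Stage 2: m₀ = 8,347 kg, m_f = 8,347 − 6,680 = 1,667 kg; Δv = 345×9.81×ln(5.007) = 3384.5×1.6109 ≈ 5452 m/s.
Total Δv = 3864 + 5452 = 9316 m/s.

Δv ≈ 9320 m/s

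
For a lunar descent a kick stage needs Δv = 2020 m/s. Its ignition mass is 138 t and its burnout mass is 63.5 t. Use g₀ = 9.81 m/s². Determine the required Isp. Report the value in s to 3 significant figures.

Isp ≈ 265 s

ln(m₀/m_f) = ln(138000/63500) = ln(2.173) = 0.7762.
v_e = Δv / ln(m₀/m_f) = 2020 / 0.7762 = 2602.4 m/s.
Isp = v_e / g₀ = 2602.4 / 9.81 = 265.3 s.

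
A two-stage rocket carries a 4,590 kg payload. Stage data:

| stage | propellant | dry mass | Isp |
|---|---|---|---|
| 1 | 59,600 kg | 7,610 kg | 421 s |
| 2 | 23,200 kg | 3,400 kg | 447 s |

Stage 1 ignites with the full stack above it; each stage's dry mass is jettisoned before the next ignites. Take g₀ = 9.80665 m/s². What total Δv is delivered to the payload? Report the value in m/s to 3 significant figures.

Ignition mass of stage 1 = 59,600+7,610 + 23,200+3,400 + 4,590 = 98,400 kg.
Stage 1: m₀ = 98,400 kg, m_f = 98,400 − 59,600 = 38,800 kg; Δv = 421×9.80665×ln(2.536) = 4128.6×0.9306 ≈ 3842 m/s.
Stage 2: m₀ = 31,190 kg, m_f = 31,190 − 23,200 = 7,990 kg; Δv = 447×9.80665×ln(3.904) = 4383.6×1.3619 ≈ 5970 m/s.
Total Δv = 3842 + 5970 = 9812 m/s.

Δv ≈ 9810 m/s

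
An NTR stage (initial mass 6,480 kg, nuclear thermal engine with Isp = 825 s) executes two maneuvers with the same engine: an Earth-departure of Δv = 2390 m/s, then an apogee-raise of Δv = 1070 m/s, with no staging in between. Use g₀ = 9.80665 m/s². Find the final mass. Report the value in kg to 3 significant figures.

final mass ≈ 4230 kg

v_e = Isp · g₀ = 825 × 9.80665 = 8090.5 m/s.
After the first burn: m = 6480 × exp(−2390/8090.5) = 6480 × 0.74423 = 4,822.61 kg.
After the second burn: m = 4,822.61 × exp(−1070/8090.5) = 4,822.61 × 0.87612 = 4,225.19 kg.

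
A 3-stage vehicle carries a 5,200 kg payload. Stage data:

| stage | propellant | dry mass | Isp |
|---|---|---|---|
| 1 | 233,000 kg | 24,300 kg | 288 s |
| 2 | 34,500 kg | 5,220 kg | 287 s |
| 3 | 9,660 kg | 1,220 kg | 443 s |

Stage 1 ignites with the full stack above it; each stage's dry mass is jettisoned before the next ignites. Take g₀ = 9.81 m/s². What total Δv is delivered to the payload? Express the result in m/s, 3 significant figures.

Δv ≈ 10600 m/s

Ignition mass of stage 1 = 233,000+24,300 + 34,500+5,220 + 9,660+1,220 + 5,200 = 313,100 kg.
Stage 1: m₀ = 313,100 kg, m_f = 313,100 − 233,000 = 80,100 kg; Δv = 288×9.81×ln(3.909) = 2825.3×1.3632 ≈ 3852 m/s.
Stage 2: m₀ = 55,800 kg, m_f = 55,800 − 34,500 = 21,300 kg; Δv = 287×9.81×ln(2.62) = 2815.5×0.9631 ≈ 2711 m/s.
Stage 3: m₀ = 16,080 kg, m_f = 16,080 − 9,660 = 6,420 kg; Δv = 443×9.81×ln(2.505) = 4345.8×0.9182 ≈ 3990 m/s.
Total Δv = 3852 + 2711 + 3990 = 10553 m/s.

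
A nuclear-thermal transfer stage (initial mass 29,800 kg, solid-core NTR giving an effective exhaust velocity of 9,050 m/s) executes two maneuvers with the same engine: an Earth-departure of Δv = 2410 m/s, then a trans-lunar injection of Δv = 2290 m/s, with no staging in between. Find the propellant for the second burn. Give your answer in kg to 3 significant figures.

After the first burn: m = 29800 × exp(−2410/9050.0) = 29800 × 0.76621 = 22,833.1 kg.
After the second burn: m = 22,833.1 × exp(−2290/9050.0) = 22,833.1 × 0.77644 = 17,728.5 kg.
Second-burn propellant = 22,833.1 − 17,728.5 = 5,104.6 kg.

propellant for the second burn ≈ 5100 kg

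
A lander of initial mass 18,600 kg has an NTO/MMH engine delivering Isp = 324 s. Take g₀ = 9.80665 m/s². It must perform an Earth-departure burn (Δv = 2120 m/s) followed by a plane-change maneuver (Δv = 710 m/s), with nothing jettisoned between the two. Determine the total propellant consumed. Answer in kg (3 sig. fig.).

total propellant consumed ≈ 11000 kg

v_e = Isp · g₀ = 324 × 9.80665 = 3177.4 m/s.
After the first burn: m = 18600 × exp(−2120/3177.4) = 18600 × 0.51313 = 9,544.22 kg.
After the second burn: m = 9,544.22 × exp(−710/3177.4) = 9,544.22 × 0.79975 = 7,632.99 kg.
Total propellant = m₀ − m_final = 18600 − 7,632.99 = 10,967.01 kg.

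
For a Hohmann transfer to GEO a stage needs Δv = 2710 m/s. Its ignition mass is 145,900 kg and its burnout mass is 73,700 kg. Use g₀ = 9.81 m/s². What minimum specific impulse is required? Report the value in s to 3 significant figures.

ln(m₀/m_f) = ln(145900/73700) = ln(1.98) = 0.6829.
Using Δv = v_e ln(m₀/m_f): v_e = Δv / ln(m₀/m_f) = 2710 / 0.6829 = 3968.3 m/s.
Isp = v_e / g₀ = 3968.3 / 9.81 = 404.5 s.

Isp ≈ 405 s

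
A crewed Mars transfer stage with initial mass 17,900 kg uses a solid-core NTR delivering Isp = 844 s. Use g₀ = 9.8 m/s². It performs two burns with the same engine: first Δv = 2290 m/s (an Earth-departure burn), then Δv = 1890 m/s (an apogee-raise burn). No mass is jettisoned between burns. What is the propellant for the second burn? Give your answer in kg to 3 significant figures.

propellant for the second burn ≈ 2770 kg

v_e = Isp · g₀ = 844 × 9.8 = 8271.2 m/s.
After the first burn: m = 17900 × exp(−2290/8271.2) = 17900 × 0.75816 = 13,571.1 kg.
After the second burn: m = 13,571.1 × exp(−1890/8271.2) = 13,571.1 × 0.79572 = 10,798.8 kg.
Second-burn propellant = 13,571.1 − 10,798.8 = 2,772.3 kg.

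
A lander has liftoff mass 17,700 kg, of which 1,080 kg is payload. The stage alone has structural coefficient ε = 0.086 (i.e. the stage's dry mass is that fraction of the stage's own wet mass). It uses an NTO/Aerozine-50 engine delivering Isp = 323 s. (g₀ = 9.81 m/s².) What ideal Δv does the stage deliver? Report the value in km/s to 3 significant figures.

Δv ≈ 6.19 km/s

Stage wet mass = m₀ − payload = 17,700 − 1,080 = 16,620 kg.
Stage dry mass = ε × stage wet mass = 0.086 × 16,620 = 1,429.32 kg.
Burnout mass m_f = stage dry + payload = 1,429.32 + 1,080 = 2,509.32 kg.
v_e = Isp · g₀ = 323 × 9.81 = 3168.6 m/s.
From the ideal rocket equation, Δv = v_e · ln(17,700/2,509.32) = 3168.6 × ln(7.054) = 3168.6 × 1.9536 ≈ 6190 m/s.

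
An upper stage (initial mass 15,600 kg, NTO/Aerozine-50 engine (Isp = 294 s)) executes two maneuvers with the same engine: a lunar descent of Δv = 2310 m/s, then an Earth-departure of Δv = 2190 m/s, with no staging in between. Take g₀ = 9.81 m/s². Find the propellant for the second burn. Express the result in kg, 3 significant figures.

propellant for the second burn ≈ 3730 kg

v_e = Isp · g₀ = 294 × 9.81 = 2884.1 m/s.
After the first burn: m = 15600 × exp(−2310/2884.1) = 15600 × 0.44891 = 7,003 kg.
After the second burn: m = 7,003 × exp(−2190/2884.1) = 7,003 × 0.46798 = 3,277.26 kg.
Second-burn propellant = 7,003 − 3,277.26 = 3,725.74 kg.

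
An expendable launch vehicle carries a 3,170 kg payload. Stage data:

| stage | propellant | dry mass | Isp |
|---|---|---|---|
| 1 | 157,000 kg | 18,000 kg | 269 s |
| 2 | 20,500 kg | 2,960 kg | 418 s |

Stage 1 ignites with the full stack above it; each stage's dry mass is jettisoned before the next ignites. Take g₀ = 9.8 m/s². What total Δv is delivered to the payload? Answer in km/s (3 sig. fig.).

Δv ≈ 9.99 km/s

Ignition mass of stage 1 = 157,000+18,000 + 20,500+2,960 + 3,170 = 201,630 kg.
Stage 1: m₀ = 201,630 kg, m_f = 201,630 − 157,000 = 44,630 kg; Δv = 269×9.8×ln(4.518) = 2636.2×1.5080 ≈ 3975 m/s.
Stage 2: m₀ = 26,630 kg, m_f = 26,630 − 20,500 = 6,130 kg; Δv = 418×9.8×ln(4.344) = 4096.4×1.4688 ≈ 6017 m/s.
Total Δv = 3975 + 6017 = 9992 m/s.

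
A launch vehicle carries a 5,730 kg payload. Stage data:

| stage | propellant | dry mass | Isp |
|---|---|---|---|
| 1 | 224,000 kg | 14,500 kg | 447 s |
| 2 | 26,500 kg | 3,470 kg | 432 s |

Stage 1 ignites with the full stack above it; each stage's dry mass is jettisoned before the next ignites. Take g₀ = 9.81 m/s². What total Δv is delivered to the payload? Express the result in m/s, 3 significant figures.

Δv ≈ 13200 m/s

Ignition mass of stage 1 = 224,000+14,500 + 26,500+3,470 + 5,730 = 274,200 kg.
Stage 1: m₀ = 274,200 kg, m_f = 274,200 − 224,000 = 50,200 kg; Δv = 447×9.81×ln(5.462) = 4385.1×1.6978 ≈ 7445 m/s.
Stage 2: m₀ = 35,700 kg, m_f = 35,700 − 26,500 = 9,200 kg; Δv = 432×9.81×ln(3.88) = 4237.9×1.3559 ≈ 5746 m/s.
Total Δv = 7445 + 5746 = 13191 m/s.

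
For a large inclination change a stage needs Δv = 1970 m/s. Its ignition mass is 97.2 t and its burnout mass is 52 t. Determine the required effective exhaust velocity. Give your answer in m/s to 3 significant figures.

v_e ≈ 3150 m/s

ln(m₀/m_f) = ln(97200/52000) = ln(1.869) = 0.6255.
v_e = Δv / ln(m₀/m_f) = 1970 / 0.6255 = 3149.3 m/s.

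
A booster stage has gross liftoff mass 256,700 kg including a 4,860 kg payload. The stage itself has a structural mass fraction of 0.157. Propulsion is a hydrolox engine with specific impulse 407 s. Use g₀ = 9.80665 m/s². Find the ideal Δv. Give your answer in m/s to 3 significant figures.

Stage wet mass = m₀ − payload = 256,700 − 4,860 = 251,840 kg.
Stage dry mass = ε × stage wet mass = 0.157 × 251,840 = 39,538.9 kg.
Burnout mass m_f = stage dry + payload = 39,538.9 + 4,860 = 44,398.9 kg.
v_e = Isp · g₀ = 407 × 9.80665 = 3991.3 m/s.
Δv = v_e · ln(256,700/44,398.9) = 3991.3 × ln(5.782) = 3991.3 × 1.7547 ≈ 7004 m/s.

Δv ≈ 7000 m/s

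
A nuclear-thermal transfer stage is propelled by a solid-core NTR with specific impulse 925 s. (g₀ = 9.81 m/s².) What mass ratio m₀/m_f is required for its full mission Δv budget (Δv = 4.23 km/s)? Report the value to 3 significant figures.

v_e = Isp · g₀ = 925 × 9.81 = 9074.2 m/s.
Using Δv = v_e ln(m₀/m_f): m₀/m_f = exp(Δv / v_e) = exp(4230 / 9074.2) = exp(0.4662) = 1.5939.

mass ratio ≈ 1.59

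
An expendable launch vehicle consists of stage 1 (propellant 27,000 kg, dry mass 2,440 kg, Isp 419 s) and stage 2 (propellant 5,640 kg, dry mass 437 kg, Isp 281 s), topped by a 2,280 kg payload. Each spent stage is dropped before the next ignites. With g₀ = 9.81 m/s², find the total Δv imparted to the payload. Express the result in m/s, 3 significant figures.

Ignition mass of stage 1 = 27,000+2,440 + 5,640+437 + 2,280 = 37,797 kg.
Stage 1: m₀ = 37,797 kg, m_f = 37,797 − 27,000 = 10,797 kg; Δv = 419×9.81×ln(3.501) = 4110.4×1.2530 ≈ 5150 m/s.
Stage 2: m₀ = 8,357 kg, m_f = 8,357 − 5,640 = 2,717 kg; Δv = 281×9.81×ln(3.076) = 2756.6×1.1236 ≈ 3097 m/s.
Total Δv = 5150 + 3097 = 8247 m/s.

Δv ≈ 8250 m/s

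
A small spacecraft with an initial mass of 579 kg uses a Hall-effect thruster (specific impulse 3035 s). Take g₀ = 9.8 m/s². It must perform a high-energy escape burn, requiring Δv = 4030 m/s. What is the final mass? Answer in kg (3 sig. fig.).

final mass ≈ 506 kg

v_e = Isp · g₀ = 3035 × 9.8 = 29743.0 m/s.
m₀/m_f = exp(Δv / v_e) = exp(4030 / 29743.0) = exp(0.1355) = 1.1451.
m_f = m₀ / 1.1451 = 579 / 1.1451 = 505.633 kg.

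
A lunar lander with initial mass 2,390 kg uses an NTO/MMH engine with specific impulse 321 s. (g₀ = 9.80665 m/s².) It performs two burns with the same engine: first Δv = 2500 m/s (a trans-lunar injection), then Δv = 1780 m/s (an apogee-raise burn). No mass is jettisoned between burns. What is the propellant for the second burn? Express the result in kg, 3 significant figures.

propellant for the second burn ≈ 467 kg

v_e = Isp · g₀ = 321 × 9.80665 = 3147.9 m/s.
After the first burn: m = 2390 × exp(−2500/3147.9) = 2390 × 0.45196 = 1,080.18 kg.
After the second burn: m = 1,080.18 × exp(−1780/3147.9) = 1,080.18 × 0.56810 = 613.65 kg.
Second-burn propellant = 1,080.18 − 613.65 = 466.53 kg.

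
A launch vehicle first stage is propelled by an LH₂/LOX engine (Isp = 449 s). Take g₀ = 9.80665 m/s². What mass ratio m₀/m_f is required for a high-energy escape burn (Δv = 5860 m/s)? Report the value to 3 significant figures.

mass ratio ≈ 3.78

v_e = Isp · g₀ = 449 × 9.80665 = 4403.2 m/s.
m₀/m_f = exp(Δv / v_e) = exp(5860 / 4403.2) = exp(1.3309) = 3.7843.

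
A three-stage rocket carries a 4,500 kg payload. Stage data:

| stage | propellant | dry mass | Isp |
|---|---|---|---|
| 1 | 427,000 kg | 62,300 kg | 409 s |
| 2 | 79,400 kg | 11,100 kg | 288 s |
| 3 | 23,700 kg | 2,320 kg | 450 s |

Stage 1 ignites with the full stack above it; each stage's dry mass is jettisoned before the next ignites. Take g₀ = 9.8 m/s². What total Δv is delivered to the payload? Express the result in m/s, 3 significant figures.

Δv ≈ 14400 m/s

Ignition mass of stage 1 = 427,000+62,300 + 79,400+11,100 + 23,700+2,320 + 4,500 = 610,320 kg.
Stage 1: m₀ = 610,320 kg, m_f = 610,320 − 427,000 = 183,320 kg; Δv = 409×9.8×ln(3.329) = 4008.2×1.2028 ≈ 4821 m/s.
Stage 2: m₀ = 121,020 kg, m_f = 121,020 − 79,400 = 41,620 kg; Δv = 288×9.8×ln(2.908) = 2822.4×1.0674 ≈ 3013 m/s.
Stage 3: m₀ = 30,520 kg, m_f = 30,520 − 23,700 = 6,820 kg; Δv = 450×9.8×ln(4.475) = 4410.0×1.4985 ≈ 6608 m/s.
Total Δv = 4821 + 3013 + 6608 = 14442 m/s.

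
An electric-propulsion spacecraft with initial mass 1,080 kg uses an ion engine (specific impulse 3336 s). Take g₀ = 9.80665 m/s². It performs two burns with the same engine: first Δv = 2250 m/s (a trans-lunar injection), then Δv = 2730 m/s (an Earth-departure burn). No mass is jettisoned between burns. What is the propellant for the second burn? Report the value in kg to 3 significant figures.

v_e = Isp · g₀ = 3336 × 9.80665 = 32715.0 m/s.
After the first burn: m = 1080 × exp(−2250/32715.0) = 1080 × 0.93354 = 1,008.22 kg.
After the second burn: m = 1,008.22 × exp(−2730/32715.0) = 1,008.22 × 0.91994 = 927.502 kg.
Second-burn propellant = 1,008.22 − 927.502 = 80.718 kg.

propellant for the second burn ≈ 80.7 kg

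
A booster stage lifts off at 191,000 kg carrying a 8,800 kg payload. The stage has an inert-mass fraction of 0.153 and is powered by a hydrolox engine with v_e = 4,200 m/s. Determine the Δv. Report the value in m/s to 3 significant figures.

Δv ≈ 6930 m/s

Stage wet mass = m₀ − payload = 191,000 − 8,800 = 182,200 kg.
Stage dry mass = ε × stage wet mass = 0.153 × 182,200 = 27,876.6 kg.
Burnout mass m_f = stage dry + payload = 27,876.6 + 8,800 = 36,676.6 kg.
Δv = v_e · ln(191,000/36,676.6) = 4200.0 × ln(5.208) = 4200.0 × 1.6501 ≈ 6931 m/s.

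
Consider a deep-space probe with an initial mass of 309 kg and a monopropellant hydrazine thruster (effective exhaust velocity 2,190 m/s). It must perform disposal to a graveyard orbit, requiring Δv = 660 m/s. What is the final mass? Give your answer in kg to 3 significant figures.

final mass ≈ 229 kg

Rocket equation: m₀/m_f = exp(Δv / v_e) = exp(660 / 2190.0) = exp(0.3014) = 1.3517.
m_f = m₀ / 1.3517 = 309 / 1.3517 = 228.601 kg.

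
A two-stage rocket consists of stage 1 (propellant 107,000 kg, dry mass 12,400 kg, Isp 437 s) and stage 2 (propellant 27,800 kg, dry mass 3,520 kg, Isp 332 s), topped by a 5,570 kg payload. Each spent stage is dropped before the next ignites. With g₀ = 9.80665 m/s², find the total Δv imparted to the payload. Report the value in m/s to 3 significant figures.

Δv ≈ 9510 m/s

Ignition mass of stage 1 = 107,000+12,400 + 27,800+3,520 + 5,570 = 156,290 kg.
Stage 1: m₀ = 156,290 kg, m_f = 156,290 − 107,000 = 49,290 kg; Δv = 437×9.80665×ln(3.171) = 4285.5×1.1540 ≈ 4945 m/s.
Stage 2: m₀ = 36,890 kg, m_f = 36,890 − 27,800 = 9,090 kg; Δv = 332×9.80665×ln(4.058) = 3255.8×1.4008 ≈ 4561 m/s.
Total Δv = 4945 + 4561 = 9506 m/s.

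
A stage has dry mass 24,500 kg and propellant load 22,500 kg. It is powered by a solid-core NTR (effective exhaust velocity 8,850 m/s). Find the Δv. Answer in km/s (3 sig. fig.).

m₀ = m_dry + m_prop = 24,500 + 22,500 = 47,000 kg.
From the ideal rocket equation, Δv = v_e · ln(m₀/m_f) = 8850.0 × ln(1.918) = 8850.0 × 0.6515 ≈ 5765.5 m/s.

Δv ≈ 5.77 km/s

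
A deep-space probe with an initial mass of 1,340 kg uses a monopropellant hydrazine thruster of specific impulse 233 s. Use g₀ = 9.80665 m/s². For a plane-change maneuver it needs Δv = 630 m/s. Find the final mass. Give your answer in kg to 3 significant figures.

v_e = Isp · g₀ = 233 × 9.80665 = 2284.9 m/s.
m₀/m_f = exp(Δv / v_e) = exp(630 / 2284.9) = exp(0.2757) = 1.3175.
m_f = m₀ / 1.3175 = 1,340 / 1.3175 = 1,017.08 kg.

final mass ≈ 1020 kg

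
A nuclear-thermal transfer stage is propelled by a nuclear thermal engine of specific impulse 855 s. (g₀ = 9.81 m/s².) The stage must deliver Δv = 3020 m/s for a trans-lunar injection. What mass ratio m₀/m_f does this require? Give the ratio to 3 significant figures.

mass ratio ≈ 1.43

v_e = Isp · g₀ = 855 × 9.81 = 8387.6 m/s.
m₀/m_f = exp(Δv / v_e) = exp(3020 / 8387.6) = exp(0.3601) = 1.4334.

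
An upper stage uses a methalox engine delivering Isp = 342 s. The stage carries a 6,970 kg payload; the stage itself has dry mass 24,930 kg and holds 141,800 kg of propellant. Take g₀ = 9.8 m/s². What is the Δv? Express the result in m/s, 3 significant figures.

Δv ≈ 5680 m/s

v_e = Isp · g₀ = 342 × 9.8 = 3351.6 m/s.
m₀ = payload + dry + propellant = 6,970 + 24,930 + 141,800 = 173,700 kg.
m_f = payload + dry = 6,970 + 24,930 = 31,900 kg.
Rocket equation: Δv = v_e · ln(m₀/m_f) = 3351.6 × ln(5.445) = 3351.6 × 1.6947 ≈ 5680.0 m/s.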